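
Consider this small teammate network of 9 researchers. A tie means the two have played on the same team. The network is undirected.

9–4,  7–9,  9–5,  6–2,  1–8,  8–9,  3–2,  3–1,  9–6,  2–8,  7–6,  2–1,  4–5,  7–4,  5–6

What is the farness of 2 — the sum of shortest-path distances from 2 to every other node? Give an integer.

Distances from 2: 1:1, 3:1, 4:3, 5:2, 6:1, 7:2, 8:1, 9:2.
Sum = 1 + 1 + 3 + 2 + 1 + 2 + 1 + 2 = 13.

13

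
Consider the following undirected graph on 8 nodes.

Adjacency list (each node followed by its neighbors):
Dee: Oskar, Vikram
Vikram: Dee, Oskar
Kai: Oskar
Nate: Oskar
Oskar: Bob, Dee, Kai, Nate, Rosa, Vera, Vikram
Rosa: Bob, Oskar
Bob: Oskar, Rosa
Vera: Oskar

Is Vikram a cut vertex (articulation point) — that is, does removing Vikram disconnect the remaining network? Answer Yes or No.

Even without Vikram, every remaining node can still reach every other (the residual graph is connected), so Vikram is not a cut vertex.

No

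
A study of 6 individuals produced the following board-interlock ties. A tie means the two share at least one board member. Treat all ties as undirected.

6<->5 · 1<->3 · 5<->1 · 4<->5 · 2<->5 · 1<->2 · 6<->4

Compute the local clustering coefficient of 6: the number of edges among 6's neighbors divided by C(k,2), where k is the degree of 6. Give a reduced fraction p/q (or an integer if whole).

6's neighbors: 4 and 5 (k = 2).
Possible neighbor pairs: C(2,2) = 1. Edges among them: 4–5 → e = 1.
Clustering(6) = 1/1.

1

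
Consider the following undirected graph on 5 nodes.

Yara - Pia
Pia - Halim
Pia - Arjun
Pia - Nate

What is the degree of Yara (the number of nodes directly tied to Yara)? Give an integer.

Yara is directly tied to Pia. That is 1 neighbor, so the degree of Yara is 1.

1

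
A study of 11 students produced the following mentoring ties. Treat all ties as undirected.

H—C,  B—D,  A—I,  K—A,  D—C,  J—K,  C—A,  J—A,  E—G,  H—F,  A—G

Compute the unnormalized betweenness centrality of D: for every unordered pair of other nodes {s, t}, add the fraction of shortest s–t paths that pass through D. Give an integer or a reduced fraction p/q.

Pairs whose geodesics pass through D — K–B: 1; J–B: 1; C–B: 1; F–B: 1; H–B: 1; B–I: 1; B–G: 1; B–E: 1; B–A: 1.
All other pairs contribute 0.
Summing the contributions gives betweenness(D) = 9.

9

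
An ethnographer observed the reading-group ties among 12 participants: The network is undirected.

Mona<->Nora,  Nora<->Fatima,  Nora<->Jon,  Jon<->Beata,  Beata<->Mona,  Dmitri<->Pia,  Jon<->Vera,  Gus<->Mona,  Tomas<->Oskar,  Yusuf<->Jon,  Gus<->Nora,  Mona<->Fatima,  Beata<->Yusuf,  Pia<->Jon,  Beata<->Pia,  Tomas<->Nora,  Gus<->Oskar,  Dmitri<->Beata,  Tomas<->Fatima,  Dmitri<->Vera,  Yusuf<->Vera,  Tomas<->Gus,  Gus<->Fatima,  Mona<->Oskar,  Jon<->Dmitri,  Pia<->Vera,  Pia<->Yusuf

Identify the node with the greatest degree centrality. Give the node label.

Degrees — Beata:5, Dmitri:4, Fatima:4, Gus:5, Jon:6, Mona:5, Nora:5, Oskar:3, Pia:5, Tomas:4, Vera:4, Yusuf:4.
The maximum is 6, attained only by Jon.

Jon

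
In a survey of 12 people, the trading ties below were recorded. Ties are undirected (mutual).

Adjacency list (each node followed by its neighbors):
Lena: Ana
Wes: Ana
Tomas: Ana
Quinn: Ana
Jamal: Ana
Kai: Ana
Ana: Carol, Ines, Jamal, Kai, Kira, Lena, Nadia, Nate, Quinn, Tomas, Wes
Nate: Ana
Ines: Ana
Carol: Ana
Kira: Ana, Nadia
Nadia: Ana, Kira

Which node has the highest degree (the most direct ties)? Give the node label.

Ana

Degrees — Ana:11, Carol:1, Ines:1, Jamal:1, Kai:1, Kira:2, Lena:1, Nadia:2, Nate:1, Quinn:1, Tomas:1, Wes:1.
The maximum is 11, attained only by Ana.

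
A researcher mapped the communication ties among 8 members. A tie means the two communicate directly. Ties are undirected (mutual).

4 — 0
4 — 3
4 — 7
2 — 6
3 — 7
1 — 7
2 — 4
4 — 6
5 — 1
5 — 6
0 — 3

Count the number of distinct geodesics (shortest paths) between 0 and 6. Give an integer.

1

The shortest distance is 2, and the only length-2 path is 0–4–6. So there is exactly 1 shortest path.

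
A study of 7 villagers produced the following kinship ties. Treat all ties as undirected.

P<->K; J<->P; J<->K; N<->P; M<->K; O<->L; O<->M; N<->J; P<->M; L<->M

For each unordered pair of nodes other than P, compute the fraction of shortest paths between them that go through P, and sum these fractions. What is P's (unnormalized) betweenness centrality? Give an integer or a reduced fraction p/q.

5

Pairs whose geodesics pass through P — L–N: 1; L–J: 1/2; O–N: 1; O–J: 1/2; M–N: 1; M–J: 1/2; K–N: 1/2.
All other pairs contribute 0.
Summing the contributions gives betweenness(P) = 5.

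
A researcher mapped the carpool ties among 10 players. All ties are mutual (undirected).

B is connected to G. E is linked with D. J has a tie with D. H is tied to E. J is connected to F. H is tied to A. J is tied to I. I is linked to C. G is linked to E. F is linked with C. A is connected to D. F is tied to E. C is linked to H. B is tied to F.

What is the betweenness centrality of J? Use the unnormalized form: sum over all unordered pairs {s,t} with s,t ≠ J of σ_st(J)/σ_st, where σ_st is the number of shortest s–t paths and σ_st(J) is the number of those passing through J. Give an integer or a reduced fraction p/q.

103/20

Pairs whose geodesics pass through J — B–A: 1/6; B–D: 1/3; B–I: 1/2; G–I: 3/6; E–I: 2/4; A–I: 1/2; A–F: 1/4; D–I: 1; D–C: 2/5; D–F: 1/2; I–F: 1/2.
All other pairs contribute 0.
Summing the contributions gives betweenness(J) = 103/20.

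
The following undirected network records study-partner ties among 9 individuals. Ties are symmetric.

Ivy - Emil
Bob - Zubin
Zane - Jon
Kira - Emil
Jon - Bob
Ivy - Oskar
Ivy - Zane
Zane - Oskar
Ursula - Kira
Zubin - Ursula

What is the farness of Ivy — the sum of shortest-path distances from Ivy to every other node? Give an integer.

17

Distances from Ivy: Bob:3, Emil:1, Jon:2, Kira:2, Oskar:1, Ursula:3, Zane:1, Zubin:4.
Sum = 3 + 1 + 2 + 2 + 1 + 3 + 1 + 4 = 17.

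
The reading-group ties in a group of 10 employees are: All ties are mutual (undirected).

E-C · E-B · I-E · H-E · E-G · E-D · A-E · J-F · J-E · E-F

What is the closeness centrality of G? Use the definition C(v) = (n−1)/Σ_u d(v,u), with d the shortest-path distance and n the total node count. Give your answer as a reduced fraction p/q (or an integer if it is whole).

Distances from G: A:2, B:2, C:2, D:2, E:1, F:2, H:2, I:2, J:2. Sum = 17.
n = 10, so closeness = 9/17.

9/17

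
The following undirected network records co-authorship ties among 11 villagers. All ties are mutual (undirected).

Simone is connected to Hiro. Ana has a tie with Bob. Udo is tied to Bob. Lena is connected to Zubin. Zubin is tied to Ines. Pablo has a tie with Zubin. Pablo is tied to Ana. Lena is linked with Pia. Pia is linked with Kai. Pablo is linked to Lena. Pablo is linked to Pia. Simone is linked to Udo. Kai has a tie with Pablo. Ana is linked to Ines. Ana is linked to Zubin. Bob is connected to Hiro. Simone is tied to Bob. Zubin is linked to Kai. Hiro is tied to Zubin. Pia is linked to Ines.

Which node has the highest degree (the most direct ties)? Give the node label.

Zubin

Degrees — Ana:4, Bob:4, Hiro:3, Ines:3, Kai:3, Lena:3, Pablo:5, Pia:4, Simone:3, Udo:2, Zubin:6.
The maximum is 6, attained only by Zubin.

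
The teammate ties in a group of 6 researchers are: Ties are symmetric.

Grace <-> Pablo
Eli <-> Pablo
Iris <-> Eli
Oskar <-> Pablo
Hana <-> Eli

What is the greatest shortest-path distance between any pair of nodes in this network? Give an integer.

Eccentricity of each node (its greatest distance to any other): Eli:2, Grace:3, Hana:3, Iris:3, Oskar:3, Pablo:2.
The maximum eccentricity is 3, realized for instance by the pair Oskar–Iris via Oskar – Pablo – Eli – Iris. So the diameter is 3.

3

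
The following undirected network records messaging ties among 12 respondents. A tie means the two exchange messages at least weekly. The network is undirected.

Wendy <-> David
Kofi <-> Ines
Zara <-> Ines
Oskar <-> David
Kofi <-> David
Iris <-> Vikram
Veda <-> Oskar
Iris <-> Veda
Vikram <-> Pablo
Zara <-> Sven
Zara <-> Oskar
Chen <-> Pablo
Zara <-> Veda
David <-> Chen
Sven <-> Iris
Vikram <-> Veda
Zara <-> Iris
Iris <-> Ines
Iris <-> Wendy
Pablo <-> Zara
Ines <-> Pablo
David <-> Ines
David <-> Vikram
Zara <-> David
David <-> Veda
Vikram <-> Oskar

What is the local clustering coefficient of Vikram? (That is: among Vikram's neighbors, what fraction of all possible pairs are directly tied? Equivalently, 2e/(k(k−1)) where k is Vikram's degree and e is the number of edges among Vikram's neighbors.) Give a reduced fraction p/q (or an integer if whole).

Vikram's neighbors: David, Iris, Oskar, Pablo, and Veda (k = 5).
Possible neighbor pairs: C(5,2) = 10. Edges among them: David–Oskar, David–Veda, Iris–Veda, Oskar–Veda → e = 4.
Clustering(Vikram) = 4/10 = 2/5.

2/5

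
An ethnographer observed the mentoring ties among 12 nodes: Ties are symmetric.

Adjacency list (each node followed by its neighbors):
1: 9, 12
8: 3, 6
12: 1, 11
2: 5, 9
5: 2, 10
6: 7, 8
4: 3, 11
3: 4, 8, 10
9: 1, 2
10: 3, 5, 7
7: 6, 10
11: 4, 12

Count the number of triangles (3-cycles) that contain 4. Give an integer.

4's neighbors are 3 and 11, but none of them are tied to each other, so no triangle contains 4.

0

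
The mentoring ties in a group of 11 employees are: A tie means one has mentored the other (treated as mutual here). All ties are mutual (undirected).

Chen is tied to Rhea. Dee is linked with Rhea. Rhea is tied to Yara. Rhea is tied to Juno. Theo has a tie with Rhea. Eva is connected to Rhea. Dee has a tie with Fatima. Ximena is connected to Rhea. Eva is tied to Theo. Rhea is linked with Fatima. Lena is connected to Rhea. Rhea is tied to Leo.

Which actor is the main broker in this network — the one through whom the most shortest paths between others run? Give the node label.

Unnormalized betweenness of each node: Chen:0, Dee:0, Eva:0, Fatima:0, Juno:0, Lena:0, Leo:0, Rhea:43, Theo:0, Ximena:0, Yara:0.
Rhea has the largest value, 43, making it the main broker — the node through which the most shortest paths run.

Rhea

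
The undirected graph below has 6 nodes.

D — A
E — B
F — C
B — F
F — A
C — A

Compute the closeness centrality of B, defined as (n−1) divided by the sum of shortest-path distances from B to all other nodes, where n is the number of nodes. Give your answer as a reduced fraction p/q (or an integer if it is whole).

Distances from B: A:2, C:2, D:3, E:1, F:1. Sum = 9.
n = 6, so closeness = 5/9.

5/9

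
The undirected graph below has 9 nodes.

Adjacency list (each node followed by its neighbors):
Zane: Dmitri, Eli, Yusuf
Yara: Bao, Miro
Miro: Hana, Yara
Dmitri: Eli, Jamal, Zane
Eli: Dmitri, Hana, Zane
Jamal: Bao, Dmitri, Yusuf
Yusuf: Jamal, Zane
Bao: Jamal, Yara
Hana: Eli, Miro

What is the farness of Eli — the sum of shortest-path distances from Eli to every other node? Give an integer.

Distances from Eli: Bao:3, Dmitri:1, Hana:1, Jamal:2, Miro:2, Yara:3, Yusuf:2, Zane:1.
Sum = 3 + 1 + 1 + 2 + 2 + 3 + 2 + 1 = 15.

15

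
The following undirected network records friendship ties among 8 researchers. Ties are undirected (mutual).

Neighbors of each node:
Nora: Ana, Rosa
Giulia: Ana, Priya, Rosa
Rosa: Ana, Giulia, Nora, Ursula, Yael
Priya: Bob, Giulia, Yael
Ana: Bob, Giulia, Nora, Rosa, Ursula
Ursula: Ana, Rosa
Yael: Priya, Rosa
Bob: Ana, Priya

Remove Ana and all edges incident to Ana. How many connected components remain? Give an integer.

1

Ana's neighbors (Bob, Giulia, Nora, Rosa, and Ursula) remain reachable from one another through other ties, so the rest of the network stays in one piece.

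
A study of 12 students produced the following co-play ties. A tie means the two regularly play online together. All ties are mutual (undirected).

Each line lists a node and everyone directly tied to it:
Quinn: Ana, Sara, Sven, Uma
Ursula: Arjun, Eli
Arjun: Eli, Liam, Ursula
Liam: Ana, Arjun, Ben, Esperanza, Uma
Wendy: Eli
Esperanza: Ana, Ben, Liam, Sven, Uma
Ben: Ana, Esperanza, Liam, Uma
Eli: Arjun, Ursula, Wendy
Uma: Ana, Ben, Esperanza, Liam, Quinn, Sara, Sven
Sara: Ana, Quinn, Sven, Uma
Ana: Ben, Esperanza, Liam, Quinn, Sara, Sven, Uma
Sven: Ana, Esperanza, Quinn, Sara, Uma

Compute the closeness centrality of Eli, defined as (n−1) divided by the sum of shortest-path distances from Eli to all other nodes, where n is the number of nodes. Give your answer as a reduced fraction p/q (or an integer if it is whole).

11/29

Distances from Eli: Ana:3, Arjun:1, Ben:3, Esperanza:3, Liam:2, Quinn:4, Sara:4, Sven:4, Uma:3, Ursula:1, Wendy:1. Sum = 29.
n = 12, so closeness = 11/29.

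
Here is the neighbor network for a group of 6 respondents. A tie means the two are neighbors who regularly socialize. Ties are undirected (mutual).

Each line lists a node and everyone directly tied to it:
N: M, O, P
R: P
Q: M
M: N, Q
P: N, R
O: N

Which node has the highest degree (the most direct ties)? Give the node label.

Degrees — M:2, N:3, O:1, P:2, Q:1, R:1.
The maximum is 3, attained only by N.

N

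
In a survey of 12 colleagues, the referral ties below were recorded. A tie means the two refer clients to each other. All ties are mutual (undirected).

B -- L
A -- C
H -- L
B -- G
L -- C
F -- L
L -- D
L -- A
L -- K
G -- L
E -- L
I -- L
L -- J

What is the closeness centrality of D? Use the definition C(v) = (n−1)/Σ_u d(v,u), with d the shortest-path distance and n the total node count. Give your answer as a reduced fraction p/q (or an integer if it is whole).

11/21

Distances from D: A:2, B:2, C:2, E:2, F:2, G:2, H:2, I:2, J:2, K:2, L:1. Sum = 21.
n = 12, so closeness = 11/21.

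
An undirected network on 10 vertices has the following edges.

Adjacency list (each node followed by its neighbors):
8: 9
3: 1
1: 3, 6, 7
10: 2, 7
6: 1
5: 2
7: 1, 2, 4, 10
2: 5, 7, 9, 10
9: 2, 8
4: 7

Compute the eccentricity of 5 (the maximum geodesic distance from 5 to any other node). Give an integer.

4

Distances from 5: 1:3, 2:1, 3:4, 4:3, 6:4, 7:2, 8:3, 9:2, 10:2.
The largest is 4 (to 6 and 3), so the eccentricity of 5 is 4.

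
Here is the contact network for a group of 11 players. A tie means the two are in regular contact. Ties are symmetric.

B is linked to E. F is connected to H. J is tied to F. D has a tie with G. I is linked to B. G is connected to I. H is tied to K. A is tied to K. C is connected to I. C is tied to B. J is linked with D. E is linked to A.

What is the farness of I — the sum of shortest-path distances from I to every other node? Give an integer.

Distances from I: A:3, B:1, C:1, D:2, E:2, F:4, G:1, H:5, J:3, K:4.
Sum = 3 + 1 + 1 + 2 + 2 + 4 + 1 + 5 + 3 + 4 = 26.

26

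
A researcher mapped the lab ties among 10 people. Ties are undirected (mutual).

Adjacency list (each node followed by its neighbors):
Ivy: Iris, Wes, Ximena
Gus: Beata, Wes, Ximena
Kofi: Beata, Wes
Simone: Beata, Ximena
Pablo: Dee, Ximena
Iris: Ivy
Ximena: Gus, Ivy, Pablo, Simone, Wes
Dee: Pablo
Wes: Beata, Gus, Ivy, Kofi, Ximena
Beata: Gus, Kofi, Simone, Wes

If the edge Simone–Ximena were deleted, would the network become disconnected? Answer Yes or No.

Even without that edge, Simone still reaches Ximena via Simone – Beata – Wes – Ximena, so the network stays connected. Not a bridge.

No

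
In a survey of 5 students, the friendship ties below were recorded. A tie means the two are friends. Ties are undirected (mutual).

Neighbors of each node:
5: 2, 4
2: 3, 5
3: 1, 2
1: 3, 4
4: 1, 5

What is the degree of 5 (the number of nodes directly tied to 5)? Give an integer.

5 is directly tied to 2 and 4. That is 2 neighbors, so the degree of 5 is 2.

2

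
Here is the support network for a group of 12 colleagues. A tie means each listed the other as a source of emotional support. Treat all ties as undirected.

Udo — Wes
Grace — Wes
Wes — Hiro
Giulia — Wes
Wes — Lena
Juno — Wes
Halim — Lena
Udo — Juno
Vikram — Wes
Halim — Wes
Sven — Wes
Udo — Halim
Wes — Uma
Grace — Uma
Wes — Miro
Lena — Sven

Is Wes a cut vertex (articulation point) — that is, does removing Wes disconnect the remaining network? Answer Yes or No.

Yes

Removing Wes leaves {Grace and Uma} with no path to {Halim, Juno, Lena, Sven, and Udo}, so the network splits into 6 components. Wes is a cut vertex.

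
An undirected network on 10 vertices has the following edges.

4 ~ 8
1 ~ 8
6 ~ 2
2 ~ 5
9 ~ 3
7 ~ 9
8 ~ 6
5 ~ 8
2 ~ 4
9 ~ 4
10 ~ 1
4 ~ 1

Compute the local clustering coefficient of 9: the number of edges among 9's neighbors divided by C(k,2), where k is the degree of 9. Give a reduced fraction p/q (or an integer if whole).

0

9's neighbors: 3, 4, and 7 (k = 3).
Possible neighbor pairs: C(3,2) = 3. Edges among them: none → e = 0.
Clustering(9) = 0/3 = 0.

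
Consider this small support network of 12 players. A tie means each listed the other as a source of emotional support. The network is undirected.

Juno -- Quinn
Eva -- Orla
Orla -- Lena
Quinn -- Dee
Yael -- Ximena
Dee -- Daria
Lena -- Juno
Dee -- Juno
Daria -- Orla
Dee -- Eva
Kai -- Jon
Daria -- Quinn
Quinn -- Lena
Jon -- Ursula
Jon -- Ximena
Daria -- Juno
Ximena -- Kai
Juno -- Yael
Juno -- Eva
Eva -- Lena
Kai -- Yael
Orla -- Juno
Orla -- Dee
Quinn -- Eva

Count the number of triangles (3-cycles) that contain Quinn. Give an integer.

Quinn's neighbors: Daria, Dee, Eva, Juno, and Lena.
Neighbor pairs that are themselves tied: Quinn–Daria–Dee; Quinn–Daria–Juno; Quinn–Dee–Eva; Quinn–Dee–Juno; Quinn–Eva–Juno; Quinn–Eva–Lena; Quinn–Juno–Lena. Each forms one triangle with Quinn, for 7 in total.

7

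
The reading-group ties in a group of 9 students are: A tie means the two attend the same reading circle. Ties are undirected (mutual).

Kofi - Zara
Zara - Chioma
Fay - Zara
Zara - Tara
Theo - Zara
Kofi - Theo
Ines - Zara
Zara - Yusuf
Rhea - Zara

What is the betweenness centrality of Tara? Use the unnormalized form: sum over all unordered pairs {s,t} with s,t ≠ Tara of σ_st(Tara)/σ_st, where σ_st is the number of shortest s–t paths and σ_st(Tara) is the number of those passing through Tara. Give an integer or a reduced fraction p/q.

No shortest path between any pair of other nodes passes through Tara.
Summing the contributions gives betweenness(Tara) = 0.

0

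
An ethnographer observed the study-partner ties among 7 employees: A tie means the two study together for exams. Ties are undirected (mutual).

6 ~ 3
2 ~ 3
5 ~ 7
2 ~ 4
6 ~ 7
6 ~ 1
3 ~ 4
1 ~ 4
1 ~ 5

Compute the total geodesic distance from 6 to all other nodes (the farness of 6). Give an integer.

Distances from 6: 1:1, 2:2, 3:1, 4:2, 5:2, 7:1.
Sum = 1 + 2 + 1 + 2 + 2 + 1 = 9.

9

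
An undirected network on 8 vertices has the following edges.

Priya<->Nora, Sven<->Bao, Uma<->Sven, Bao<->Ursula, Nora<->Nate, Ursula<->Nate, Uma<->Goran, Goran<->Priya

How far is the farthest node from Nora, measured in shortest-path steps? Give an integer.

4

Distances from Nora: Bao:3, Goran:2, Nate:1, Priya:1, Sven:4, Uma:3, Ursula:2.
The largest is 4 (to Sven), so the eccentricity of Nora is 4.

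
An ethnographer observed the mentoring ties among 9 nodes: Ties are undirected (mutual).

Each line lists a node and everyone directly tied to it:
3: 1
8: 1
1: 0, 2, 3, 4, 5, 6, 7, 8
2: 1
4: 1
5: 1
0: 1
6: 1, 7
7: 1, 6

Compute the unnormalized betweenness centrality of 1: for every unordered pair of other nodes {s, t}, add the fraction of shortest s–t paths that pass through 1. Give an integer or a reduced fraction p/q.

27

Pairs whose geodesics pass through 1 — 4–3: 1; 4–0: 1; 4–8: 1; 4–7: 1; 4–6: 1; 4–5: 1; 4–2: 1; 3–0: 1; 3–8: 1; 3–7: 1; 3–6: 1; 3–5: 1; 3–2: 1; 0–8: 1 … (+13 more pairs).
All other pairs contribute 0.
Summing the contributions gives betweenness(1) = 27.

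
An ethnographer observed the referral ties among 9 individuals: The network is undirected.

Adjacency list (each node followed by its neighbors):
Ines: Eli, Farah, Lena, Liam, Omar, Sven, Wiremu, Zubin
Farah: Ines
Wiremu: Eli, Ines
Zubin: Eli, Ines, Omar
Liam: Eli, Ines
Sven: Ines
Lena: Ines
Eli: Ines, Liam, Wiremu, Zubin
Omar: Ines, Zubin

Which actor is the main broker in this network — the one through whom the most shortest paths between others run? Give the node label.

Ines

Unnormalized betweenness of each node: Eli:3/2, Farah:0, Ines:22, Lena:0, Liam:0, Omar:0, Sven:0, Wiremu:0, Zubin:1/2.
Ines has the largest value, 22, making it the main broker — the node through which the most shortest paths run.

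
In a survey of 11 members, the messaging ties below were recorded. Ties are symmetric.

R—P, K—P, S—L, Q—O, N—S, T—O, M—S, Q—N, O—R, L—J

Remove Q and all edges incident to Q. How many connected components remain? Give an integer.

2

Without Q, the remaining ties split the others into: {K, O, P, R, T}; {J, L, M, N, S}.
That's 2 separate components.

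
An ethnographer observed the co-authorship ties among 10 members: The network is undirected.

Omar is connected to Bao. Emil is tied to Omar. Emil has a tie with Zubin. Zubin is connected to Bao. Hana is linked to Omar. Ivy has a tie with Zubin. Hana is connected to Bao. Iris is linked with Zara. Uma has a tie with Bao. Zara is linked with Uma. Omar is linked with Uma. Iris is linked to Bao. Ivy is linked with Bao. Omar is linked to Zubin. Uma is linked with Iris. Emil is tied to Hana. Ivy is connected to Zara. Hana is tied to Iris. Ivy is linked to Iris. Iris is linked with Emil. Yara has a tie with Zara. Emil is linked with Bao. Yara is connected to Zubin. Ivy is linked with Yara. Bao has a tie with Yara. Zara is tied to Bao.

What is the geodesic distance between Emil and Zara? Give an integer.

One shortest route is Emil – Bao – Zara, which uses 2 edges, and Emil and Zara are not directly tied, so nothing shorter exists. So d(Emil,Zara) = 2.

2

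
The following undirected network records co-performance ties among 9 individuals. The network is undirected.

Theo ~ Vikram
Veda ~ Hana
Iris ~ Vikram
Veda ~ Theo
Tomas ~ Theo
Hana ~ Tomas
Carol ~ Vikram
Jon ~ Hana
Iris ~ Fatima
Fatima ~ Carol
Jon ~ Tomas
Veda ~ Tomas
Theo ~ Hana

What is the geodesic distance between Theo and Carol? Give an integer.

One shortest route is Theo – Vikram – Carol, which uses 2 edges, and Theo and Carol are not directly tied, so nothing shorter exists. So d(Theo,Carol) = 2.

2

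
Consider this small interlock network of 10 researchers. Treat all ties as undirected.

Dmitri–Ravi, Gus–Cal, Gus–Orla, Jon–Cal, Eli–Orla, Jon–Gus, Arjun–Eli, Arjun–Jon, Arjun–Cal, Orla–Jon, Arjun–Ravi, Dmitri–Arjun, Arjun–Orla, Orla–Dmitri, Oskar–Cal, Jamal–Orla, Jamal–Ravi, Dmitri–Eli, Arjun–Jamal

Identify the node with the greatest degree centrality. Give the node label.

Degrees — Arjun:7, Cal:4, Dmitri:4, Eli:3, Gus:3, Jamal:3, Jon:4, Orla:6, Oskar:1, Ravi:3.
The maximum is 7, attained only by Arjun.

Arjun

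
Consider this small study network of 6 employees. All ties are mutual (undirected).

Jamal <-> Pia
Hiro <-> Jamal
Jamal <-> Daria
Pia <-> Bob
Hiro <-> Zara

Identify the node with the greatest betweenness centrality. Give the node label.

Unnormalized betweenness of each node: Bob:0, Daria:0, Hiro:4, Jamal:8, Pia:4, Zara:0.
Jamal has the largest value, 8, making it the main broker — the node through which the most shortest paths run.

Jamal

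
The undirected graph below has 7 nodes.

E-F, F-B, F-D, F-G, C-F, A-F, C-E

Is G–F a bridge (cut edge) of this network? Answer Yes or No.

Without the G–F edge there is no alternate route between G and F, so the network disconnects. It is a bridge.

Yes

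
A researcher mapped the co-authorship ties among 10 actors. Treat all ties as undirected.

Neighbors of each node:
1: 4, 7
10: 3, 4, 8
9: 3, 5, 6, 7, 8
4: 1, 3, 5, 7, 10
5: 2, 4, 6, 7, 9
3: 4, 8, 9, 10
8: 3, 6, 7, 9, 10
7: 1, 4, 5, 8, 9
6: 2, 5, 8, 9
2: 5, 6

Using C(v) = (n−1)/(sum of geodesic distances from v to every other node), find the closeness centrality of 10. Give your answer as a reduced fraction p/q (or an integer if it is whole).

Distances from 10: 1:2, 2:3, 3:1, 4:1, 5:2, 6:2, 7:2, 8:1, 9:2. Sum = 16.
n = 10, so closeness = 9/16.

9/16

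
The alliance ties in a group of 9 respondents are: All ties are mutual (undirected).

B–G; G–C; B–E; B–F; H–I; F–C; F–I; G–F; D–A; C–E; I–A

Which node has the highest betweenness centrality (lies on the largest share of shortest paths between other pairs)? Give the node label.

Unnormalized betweenness of each node: A:7, B:3, C:3, D:0, E:1/3, F:49/3, G:1/3, H:0, I:17.
I has the largest value, 17, making it the main broker — the node through which the most shortest paths run.

I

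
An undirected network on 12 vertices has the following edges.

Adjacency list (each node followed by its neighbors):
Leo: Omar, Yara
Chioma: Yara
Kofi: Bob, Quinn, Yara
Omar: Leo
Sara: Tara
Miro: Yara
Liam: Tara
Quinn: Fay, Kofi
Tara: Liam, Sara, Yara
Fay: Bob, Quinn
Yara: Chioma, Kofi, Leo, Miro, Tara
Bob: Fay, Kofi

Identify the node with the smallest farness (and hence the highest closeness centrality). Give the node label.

Yara

Farness (sum of distances to all others) for each node — Bob:30, Chioma:28, Fay:38, Kofi:22, Leo:26, Liam:34, Miro:28, Omar:36, Quinn:30, Sara:34, Tara:24, Yara:18.
The smallest farness is 18, for Yara, so Yara has the highest closeness.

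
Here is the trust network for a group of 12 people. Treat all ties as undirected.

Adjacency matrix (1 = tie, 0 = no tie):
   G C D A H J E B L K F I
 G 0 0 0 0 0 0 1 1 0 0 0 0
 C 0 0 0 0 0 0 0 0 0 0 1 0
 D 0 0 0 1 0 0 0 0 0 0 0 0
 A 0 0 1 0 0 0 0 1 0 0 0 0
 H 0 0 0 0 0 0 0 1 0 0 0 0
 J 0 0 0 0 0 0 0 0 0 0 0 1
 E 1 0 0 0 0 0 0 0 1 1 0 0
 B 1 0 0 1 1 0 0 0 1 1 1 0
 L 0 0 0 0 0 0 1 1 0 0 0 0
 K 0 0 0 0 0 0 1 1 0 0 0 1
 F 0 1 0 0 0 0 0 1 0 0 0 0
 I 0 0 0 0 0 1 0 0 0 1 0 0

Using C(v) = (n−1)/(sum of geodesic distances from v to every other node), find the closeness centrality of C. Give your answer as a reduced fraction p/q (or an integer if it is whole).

Distances from C: A:3, B:2, D:4, E:4, F:1, G:3, H:3, I:4, J:5, K:3, L:3. Sum = 35.
n = 12, so closeness = 11/35.

11/35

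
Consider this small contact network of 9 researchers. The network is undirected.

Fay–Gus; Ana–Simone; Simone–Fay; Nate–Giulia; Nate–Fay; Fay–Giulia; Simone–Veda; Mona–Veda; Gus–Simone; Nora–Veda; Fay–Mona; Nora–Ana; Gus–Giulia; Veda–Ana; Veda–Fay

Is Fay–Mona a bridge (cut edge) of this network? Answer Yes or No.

Even without that edge, Fay still reaches Mona via Fay – Veda – Mona, so the network stays connected. Not a bridge.

No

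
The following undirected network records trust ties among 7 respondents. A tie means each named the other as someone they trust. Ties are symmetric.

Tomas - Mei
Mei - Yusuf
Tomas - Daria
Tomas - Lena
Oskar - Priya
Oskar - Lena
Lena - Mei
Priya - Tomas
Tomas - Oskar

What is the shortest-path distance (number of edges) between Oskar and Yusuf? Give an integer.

One shortest route is Oskar – Lena – Mei – Yusuf, which uses 3 edges, and at distance 2 from Oskar we only reach {Daria, Mei}, which does not include Yusuf. So d(Oskar,Yusuf) = 3.

3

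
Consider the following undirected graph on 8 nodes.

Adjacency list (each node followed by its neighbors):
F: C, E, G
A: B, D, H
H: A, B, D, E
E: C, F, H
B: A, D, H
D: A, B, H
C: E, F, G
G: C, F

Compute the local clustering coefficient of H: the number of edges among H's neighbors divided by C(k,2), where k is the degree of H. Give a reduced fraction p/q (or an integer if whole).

H's neighbors: A, B, D, and E (k = 4).
Possible neighbor pairs: C(4,2) = 6. Edges among them: A–B, A–D, B–D → e = 3.
Clustering(H) = 3/6 = 1/2.

1/2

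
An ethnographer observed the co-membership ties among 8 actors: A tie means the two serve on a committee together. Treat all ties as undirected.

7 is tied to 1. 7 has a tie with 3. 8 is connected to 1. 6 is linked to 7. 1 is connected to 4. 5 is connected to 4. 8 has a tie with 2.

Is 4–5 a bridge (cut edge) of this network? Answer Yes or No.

Without the 4–5 edge there is no alternate route between 4 and 5, so the network disconnects. It is a bridge.

Yes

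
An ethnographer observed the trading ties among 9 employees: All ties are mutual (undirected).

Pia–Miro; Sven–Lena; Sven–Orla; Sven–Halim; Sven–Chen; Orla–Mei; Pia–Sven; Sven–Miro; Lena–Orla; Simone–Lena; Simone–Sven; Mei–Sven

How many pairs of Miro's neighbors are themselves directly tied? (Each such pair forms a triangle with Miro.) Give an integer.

1

Miro's neighbors: Pia and Sven.
Neighbor pairs that are themselves tied: Miro–Pia–Sven. Each forms one triangle with Miro, for 1 in total.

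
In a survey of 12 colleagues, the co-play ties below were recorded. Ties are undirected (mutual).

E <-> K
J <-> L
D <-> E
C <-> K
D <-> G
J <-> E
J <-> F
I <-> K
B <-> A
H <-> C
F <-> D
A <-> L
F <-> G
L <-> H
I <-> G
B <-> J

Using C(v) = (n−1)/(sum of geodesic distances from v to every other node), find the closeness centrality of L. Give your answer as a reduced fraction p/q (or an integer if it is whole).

11/24

Distances from L: A:1, B:2, C:2, D:3, E:2, F:2, G:3, H:1, I:4, J:1, K:3. Sum = 24.
n = 12, so closeness = 11/24.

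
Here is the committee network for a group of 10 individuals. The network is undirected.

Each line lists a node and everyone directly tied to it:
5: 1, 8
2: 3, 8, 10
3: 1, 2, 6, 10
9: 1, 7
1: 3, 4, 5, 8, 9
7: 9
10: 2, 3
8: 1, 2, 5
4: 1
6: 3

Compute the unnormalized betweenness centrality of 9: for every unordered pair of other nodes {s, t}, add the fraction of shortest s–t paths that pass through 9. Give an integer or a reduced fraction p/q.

Pairs whose geodesics pass through 9 — 10–7: 1; 4–7: 1; 5–7: 1; 3–7: 1; 2–7: 2/2; 8–7: 1; 6–7: 1; 1–7: 1.
All other pairs contribute 0.
Summing the contributions gives betweenness(9) = 8.

8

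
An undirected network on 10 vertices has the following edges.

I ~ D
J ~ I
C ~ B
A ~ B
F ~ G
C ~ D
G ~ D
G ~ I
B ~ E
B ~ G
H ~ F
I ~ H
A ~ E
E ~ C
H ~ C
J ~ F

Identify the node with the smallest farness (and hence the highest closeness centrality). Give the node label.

G

Farness (sum of distances to all others) for each node — A:22, B:15, C:15, D:16, E:19, F:17, G:14, H:16, I:16, J:22.
The smallest farness is 14, for G, so G has the highest closeness.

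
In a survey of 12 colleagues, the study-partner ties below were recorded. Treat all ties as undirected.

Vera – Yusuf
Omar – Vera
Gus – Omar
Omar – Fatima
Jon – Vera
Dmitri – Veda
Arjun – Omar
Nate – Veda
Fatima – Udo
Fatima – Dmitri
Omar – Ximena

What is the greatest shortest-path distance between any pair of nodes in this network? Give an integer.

Eccentricity of each node (its greatest distance to any other): Arjun:5, Dmitri:4, Fatima:3, Gus:5, Jon:6, Nate:6, Omar:4, Udo:4, Veda:5, Vera:5, Ximena:5, Yusuf:6.
The maximum eccentricity is 6, realized for instance by the pair Jon–Nate via Jon – Vera – Omar – Fatima – Dmitri – Veda – Nate. So the diameter is 6.

6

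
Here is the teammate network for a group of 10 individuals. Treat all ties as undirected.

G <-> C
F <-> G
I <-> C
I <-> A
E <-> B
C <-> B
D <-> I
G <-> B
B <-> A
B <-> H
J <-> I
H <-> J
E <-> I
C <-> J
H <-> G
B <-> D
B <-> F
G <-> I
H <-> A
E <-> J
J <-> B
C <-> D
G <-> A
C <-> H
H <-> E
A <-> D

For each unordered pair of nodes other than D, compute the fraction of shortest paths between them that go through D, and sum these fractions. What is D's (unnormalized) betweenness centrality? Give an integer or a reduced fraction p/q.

11/30

Pairs whose geodesics pass through D — B–I: 1/6; C–A: 1/5.
All other pairs contribute 0.
Summing the contributions gives betweenness(D) = 11/30.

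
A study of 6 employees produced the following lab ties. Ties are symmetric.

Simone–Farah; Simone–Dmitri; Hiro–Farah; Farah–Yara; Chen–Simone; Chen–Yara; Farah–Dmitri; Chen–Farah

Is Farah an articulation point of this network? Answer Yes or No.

Removing Farah leaves {Chen, Dmitri, Simone, and Yara} with no path to {Hiro}, so the network splits into 2 components. Farah is a cut vertex.

Yes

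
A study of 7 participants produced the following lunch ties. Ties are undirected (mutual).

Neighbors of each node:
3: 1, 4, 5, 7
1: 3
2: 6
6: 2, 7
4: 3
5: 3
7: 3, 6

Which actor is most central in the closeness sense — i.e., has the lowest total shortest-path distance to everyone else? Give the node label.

Farness (sum of distances to all others) for each node — 1:14, 2:18, 3:9, 4:14, 5:14, 6:13, 7:10.
The smallest farness is 9, for 3, so 3 has the highest closeness.

3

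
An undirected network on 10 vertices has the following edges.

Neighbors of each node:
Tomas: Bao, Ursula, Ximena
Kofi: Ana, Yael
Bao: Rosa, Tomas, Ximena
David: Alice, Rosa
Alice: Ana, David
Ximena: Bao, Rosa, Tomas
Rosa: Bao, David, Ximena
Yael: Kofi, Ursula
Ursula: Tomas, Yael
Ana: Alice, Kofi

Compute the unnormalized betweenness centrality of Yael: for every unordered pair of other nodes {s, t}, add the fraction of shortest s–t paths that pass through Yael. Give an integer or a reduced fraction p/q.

7

Pairs whose geodesics pass through Yael — Tomas–Kofi: 1; Tomas–Ana: 1; Ursula–Kofi: 1; Ursula–Ana: 1; Ursula–Alice: 1; Kofi–Ximena: 1; Kofi–Bao: 1.
All other pairs contribute 0.
Summing the contributions gives betweenness(Yael) = 7.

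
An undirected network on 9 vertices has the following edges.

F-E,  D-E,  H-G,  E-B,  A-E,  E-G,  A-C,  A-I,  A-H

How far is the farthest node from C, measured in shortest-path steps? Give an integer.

Distances from C: A:1, B:3, D:3, E:2, F:3, G:3, H:2, I:2.
The largest is 3 (to G, D, B, and F), so the eccentricity of C is 3.

3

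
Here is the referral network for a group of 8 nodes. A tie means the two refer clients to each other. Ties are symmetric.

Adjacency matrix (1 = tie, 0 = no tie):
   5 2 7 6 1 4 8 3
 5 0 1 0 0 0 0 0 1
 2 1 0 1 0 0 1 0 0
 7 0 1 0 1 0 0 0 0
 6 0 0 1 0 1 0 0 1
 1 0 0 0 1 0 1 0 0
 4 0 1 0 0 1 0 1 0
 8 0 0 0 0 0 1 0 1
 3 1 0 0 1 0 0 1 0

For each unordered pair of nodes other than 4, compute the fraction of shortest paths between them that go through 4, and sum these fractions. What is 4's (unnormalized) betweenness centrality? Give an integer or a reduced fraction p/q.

Pairs whose geodesics pass through 4 — 5–1: 1/2; 2–1: 1; 2–8: 1; 7–8: 1/2; 1–8: 1.
All other pairs contribute 0.
Summing the contributions gives betweenness(4) = 4.

4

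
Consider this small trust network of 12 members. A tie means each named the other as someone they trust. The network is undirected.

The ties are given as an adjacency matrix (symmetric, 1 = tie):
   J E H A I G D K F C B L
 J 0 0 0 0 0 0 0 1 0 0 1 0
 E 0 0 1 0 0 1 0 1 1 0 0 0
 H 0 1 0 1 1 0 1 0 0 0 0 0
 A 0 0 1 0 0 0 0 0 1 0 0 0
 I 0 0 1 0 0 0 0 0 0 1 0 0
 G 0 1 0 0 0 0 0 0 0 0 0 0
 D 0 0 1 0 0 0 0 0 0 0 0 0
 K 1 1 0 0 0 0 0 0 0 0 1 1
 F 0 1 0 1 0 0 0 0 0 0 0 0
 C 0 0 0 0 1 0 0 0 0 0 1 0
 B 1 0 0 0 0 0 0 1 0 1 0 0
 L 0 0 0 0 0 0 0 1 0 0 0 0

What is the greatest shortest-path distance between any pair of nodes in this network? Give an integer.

Eccentricity of each node (its greatest distance to any other): A:4, B:4, C:4, D:4, E:3, F:4, G:4, H:3, I:4, J:4, K:3, L:4.
The maximum eccentricity is 4, realized for instance by the pair J–A via J – K – E – F – A. So the diameter is 4.

4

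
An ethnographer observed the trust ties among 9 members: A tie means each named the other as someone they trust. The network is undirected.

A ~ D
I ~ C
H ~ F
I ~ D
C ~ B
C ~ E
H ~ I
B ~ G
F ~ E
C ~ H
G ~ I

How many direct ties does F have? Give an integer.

F is directly tied to E and H. That is 2 neighbors, so the degree of F is 2.

2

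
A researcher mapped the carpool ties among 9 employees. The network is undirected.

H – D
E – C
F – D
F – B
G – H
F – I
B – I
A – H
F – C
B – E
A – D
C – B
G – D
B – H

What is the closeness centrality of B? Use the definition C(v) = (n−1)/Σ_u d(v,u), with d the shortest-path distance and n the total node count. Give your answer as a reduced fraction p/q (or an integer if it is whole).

Distances from B: A:2, C:1, D:2, E:1, F:1, G:2, H:1, I:1. Sum = 11.
n = 9, so closeness = 8/11.

8/11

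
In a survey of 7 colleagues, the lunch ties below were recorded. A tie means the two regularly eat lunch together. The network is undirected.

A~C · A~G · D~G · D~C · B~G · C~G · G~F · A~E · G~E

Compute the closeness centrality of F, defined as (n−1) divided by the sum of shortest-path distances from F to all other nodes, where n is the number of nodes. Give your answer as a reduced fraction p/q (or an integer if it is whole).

Distances from F: A:2, B:2, C:2, D:2, E:2, G:1. Sum = 11.
n = 7, so closeness = 6/11.

6/11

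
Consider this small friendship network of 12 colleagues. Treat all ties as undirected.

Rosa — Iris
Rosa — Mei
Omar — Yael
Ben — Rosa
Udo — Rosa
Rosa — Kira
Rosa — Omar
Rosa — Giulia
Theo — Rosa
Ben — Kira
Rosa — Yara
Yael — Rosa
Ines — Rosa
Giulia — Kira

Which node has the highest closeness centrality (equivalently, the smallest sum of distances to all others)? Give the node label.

Rosa

Farness (sum of distances to all others) for each node — Ben:20, Giulia:20, Ines:21, Iris:21, Kira:19, Mei:21, Omar:20, Rosa:11, Theo:21, Udo:21, Yael:20, Yara:21.
The smallest farness is 11, for Rosa, so Rosa has the highest closeness.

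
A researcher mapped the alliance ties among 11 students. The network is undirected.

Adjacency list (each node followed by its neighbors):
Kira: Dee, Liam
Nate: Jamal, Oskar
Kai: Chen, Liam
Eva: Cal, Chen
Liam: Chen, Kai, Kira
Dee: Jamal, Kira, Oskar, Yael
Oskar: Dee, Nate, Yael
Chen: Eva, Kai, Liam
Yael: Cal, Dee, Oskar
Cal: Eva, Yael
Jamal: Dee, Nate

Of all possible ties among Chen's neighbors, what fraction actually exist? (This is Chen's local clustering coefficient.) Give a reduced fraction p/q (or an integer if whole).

Chen's neighbors: Eva, Kai, and Liam (k = 3).
Possible neighbor pairs: C(3,2) = 3. Edges among them: Kai–Liam → e = 1.
Clustering(Chen) = 1/3.

1/3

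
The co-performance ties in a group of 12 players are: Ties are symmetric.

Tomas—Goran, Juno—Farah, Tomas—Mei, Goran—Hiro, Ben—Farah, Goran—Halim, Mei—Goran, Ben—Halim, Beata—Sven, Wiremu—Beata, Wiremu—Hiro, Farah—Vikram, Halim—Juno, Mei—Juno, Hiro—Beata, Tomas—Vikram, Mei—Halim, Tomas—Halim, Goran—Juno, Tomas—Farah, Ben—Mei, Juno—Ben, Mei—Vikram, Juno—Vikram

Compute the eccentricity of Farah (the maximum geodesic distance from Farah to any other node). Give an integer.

Distances from Farah: Beata:4, Ben:1, Goran:2, Halim:2, Hiro:3, Juno:1, Mei:2, Sven:5, Tomas:1, Vikram:1, Wiremu:4.
The largest is 5 (to Sven), so the eccentricity of Farah is 5.

5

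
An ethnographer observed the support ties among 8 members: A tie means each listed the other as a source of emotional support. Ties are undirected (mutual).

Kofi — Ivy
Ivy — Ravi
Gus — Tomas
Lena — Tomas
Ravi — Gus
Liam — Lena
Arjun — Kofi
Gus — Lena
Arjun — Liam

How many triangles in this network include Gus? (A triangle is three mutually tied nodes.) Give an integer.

Gus's neighbors: Lena, Ravi, and Tomas.
Neighbor pairs that are themselves tied: Gus–Lena–Tomas. Each forms one triangle with Gus, for 1 in total.

1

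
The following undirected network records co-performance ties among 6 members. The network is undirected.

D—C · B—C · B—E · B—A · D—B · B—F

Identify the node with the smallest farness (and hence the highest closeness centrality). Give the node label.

Farness (sum of distances to all others) for each node — A:9, B:5, C:8, D:8, E:9, F:9.
The smallest farness is 5, for B, so B has the highest closeness.

B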